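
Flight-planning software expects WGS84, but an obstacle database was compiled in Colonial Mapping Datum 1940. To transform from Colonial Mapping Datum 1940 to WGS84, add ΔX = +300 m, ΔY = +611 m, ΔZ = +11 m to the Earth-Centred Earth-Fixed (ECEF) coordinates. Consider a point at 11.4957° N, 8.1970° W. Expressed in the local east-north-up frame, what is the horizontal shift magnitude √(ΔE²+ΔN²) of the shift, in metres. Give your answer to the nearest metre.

648 m

The local east axis at (φ, λ) is (−sin λ, cos λ, 0), so ΔE = −sin(-8.1970°)·300 + cos(-8.1970°)·611 = 647.53 m.
The local north axis is (−sin φ cos λ, −sin φ sin λ, cos φ), giving ΔN = -59.178 + 17.361 + 10.779 = -31.04 m.
Horizontal magnitude = √(ΔE² + ΔN²) = √(647.53² + (-31.04)²) = 648.27 m.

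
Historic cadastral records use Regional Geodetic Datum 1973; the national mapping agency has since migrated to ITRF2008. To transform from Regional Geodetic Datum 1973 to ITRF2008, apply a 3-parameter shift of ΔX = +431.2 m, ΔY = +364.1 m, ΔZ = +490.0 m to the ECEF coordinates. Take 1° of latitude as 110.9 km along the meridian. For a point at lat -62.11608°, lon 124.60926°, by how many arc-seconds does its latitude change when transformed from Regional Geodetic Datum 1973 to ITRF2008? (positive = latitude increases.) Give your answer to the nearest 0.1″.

sin φ = -0.883897, cos φ = 0.467682, sin λ = 0.823045, cos λ = -0.567977.
North component: ΔN = −sin φ cos λ·ΔX − sin φ sin λ·ΔY + cos φ·ΔZ = −(-0.883897)(-0.567977)(431.2) − (-0.883897)(0.823045)(364.1) + (0.467682)(490.0) = 277.57 m.
1° of latitude spans 110900 m, so Δφ = 277.57 / 110900 × 3600 = 9.010″.

Δφ = 9.0″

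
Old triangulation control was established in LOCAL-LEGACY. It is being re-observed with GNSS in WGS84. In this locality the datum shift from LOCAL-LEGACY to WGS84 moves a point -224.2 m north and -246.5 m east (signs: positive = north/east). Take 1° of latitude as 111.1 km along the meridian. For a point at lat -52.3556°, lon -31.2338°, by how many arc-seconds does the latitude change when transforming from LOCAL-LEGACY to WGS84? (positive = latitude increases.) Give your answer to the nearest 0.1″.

Δφ = -7.3″

1° of latitude = 111.1 km, so Δφ = -224.2 / 111100 = -0.0020180° = -7.265″.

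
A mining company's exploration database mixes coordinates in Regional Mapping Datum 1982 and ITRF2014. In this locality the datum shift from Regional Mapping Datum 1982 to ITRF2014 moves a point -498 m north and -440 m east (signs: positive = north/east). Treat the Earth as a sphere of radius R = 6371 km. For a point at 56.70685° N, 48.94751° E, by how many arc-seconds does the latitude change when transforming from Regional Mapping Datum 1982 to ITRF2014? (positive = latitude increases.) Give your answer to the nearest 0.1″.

Δφ = -16.1″

On a sphere of radius R, 1 rad of latitude = R, so Δφ = ΔN / R = -498.0 / 6371000 = -7.8167e-05 rad = -16.123″.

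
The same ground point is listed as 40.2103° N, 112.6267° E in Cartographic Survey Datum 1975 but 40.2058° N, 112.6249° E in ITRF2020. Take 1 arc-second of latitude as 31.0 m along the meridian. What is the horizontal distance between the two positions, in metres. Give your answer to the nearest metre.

Δφ = 40.2058° − 40.2103° = -0.0045°; Δλ = 112.6249° − 112.6267° = -0.0018°.
1° of latitude = 3600 × 31.00 = 111600 m.
ΔN = Δφ × 111600 = -502.2 m; ΔE = Δλ × 111600 × cos(40.2103°) = -0.0018 × 111600 × 0.763680 = -153.4 m.
Distance = √(ΔE² + ΔN²) = √((-153.4)² + (-502.2)²) = 525.1 m.

525 m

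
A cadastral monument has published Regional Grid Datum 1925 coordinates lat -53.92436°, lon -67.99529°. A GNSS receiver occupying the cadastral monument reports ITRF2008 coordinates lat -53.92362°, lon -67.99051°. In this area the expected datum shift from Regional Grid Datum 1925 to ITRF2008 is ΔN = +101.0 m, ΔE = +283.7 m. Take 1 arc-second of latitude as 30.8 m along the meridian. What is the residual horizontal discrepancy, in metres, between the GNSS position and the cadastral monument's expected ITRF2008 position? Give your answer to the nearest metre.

Observed coordinate differences: Δφ = +0.00074°, Δλ = +0.00478°.
Converting to metres (1° lat = 110880 m, cos φ = 0.588853): observed ΔN = 82.1 m, observed ΔE = 312.1 m.
Subtracting the expected shift leaves a residual of 82.1 − (101.0) = -18.9 m north and 312.1 − (283.7) = 28.4 m east.
Residual distance = √((-18.9)² + 28.4²) = 34.1 m.

34 m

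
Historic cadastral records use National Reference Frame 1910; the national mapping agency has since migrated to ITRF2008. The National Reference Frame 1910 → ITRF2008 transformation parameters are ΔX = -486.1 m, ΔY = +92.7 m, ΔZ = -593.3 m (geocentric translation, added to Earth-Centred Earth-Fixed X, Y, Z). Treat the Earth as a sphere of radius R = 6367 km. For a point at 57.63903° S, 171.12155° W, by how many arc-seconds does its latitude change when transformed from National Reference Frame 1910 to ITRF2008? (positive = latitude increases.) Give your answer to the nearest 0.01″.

Δφ = 2.46″

sin φ = -0.844693, cos φ = 0.535252, sin λ = -0.154339, cos λ = -0.988018.
North component: ΔN = −sin φ cos λ·ΔX − sin φ sin λ·ΔY + cos φ·ΔZ = −(-0.844693)(-0.988018)(-486.1) − (-0.844693)(-0.154339)(92.7) + (0.535252)(-593.3) = 76.04 m.
1° of latitude spans πR/180 = 111125 m, so Δφ = 76.04 / 111125 × 3600 = 2.463″.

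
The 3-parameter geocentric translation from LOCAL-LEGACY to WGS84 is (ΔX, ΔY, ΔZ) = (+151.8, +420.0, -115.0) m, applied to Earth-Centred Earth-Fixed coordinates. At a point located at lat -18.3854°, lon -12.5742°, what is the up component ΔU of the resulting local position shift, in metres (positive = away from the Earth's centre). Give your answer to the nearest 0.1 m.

ΔU = 90.1 m

The local up (radial) axis is (cos φ cos λ, cos φ sin λ, sin φ), giving ΔU = 140.596 − 86.768 + 36.272 = 90.10 m.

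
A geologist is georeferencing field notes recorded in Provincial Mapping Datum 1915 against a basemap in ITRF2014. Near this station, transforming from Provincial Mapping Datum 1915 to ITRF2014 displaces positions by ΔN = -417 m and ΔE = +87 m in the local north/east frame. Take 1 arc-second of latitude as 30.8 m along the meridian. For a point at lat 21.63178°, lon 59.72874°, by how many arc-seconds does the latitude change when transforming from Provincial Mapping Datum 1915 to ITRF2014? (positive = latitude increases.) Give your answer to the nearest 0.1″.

Δφ = -13.5″

1″ of latitude = 30.80 m, so Δφ = -417.0 / 30.80 = -13.539″.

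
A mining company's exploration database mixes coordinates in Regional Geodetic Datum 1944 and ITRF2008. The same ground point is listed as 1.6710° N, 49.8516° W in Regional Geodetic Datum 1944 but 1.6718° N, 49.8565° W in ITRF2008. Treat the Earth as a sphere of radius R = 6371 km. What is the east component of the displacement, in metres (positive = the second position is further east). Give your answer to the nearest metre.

ΔE = -545 m

Δφ = 1.6718° − 1.6710° = +0.0008°; Δλ = -49.8565° − -49.8516° = -0.0049°.
1° along a meridian = πR/180 = 111195 m.
ΔN = Δφ × 111195 = 89.0 m; ΔE = Δλ × 111195 × cos(1.6710°) = -0.0049 × 111195 × 0.999575 = -544.6 m.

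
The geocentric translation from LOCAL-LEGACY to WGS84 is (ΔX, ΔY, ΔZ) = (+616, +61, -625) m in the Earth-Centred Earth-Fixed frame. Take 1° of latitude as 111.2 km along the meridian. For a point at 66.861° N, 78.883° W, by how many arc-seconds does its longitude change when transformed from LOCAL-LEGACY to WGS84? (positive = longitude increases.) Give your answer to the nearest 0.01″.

Δλ = 50.77″

sin φ = 0.919554, cos φ = 0.392963, sin λ = -0.981235, cos λ = 0.192813.
East component: ΔE = −sin λ·ΔX + cos λ·ΔY = −(-0.981235)(616) + (0.192813)(61) = 616.20 m.
1° of latitude spans 111200 m; at latitude φ, 1° of longitude spans that × cos φ = 43697.5 m, so Δλ = 616.20 / 43697.5 × 3600 = 50.766″.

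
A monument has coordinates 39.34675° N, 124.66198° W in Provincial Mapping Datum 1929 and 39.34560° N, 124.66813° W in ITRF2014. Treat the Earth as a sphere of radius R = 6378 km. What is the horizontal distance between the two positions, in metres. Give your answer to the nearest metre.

Δφ = 39.34560° − 39.34675° = -0.00115°; Δλ = -124.66813° − -124.66198° = -0.00615°.
1° along a meridian = πR/180 = 111317 m.
ΔN = Δφ × 111317 = -128.0 m; ΔE = Δλ × 111317 × cos(39.34675°) = -0.00615 × 111317 × 0.773323 = -529.4 m.
Distance = √(ΔE² + ΔN²) = √((-529.4)² + (-128.0)²) = 544.7 m.

545 m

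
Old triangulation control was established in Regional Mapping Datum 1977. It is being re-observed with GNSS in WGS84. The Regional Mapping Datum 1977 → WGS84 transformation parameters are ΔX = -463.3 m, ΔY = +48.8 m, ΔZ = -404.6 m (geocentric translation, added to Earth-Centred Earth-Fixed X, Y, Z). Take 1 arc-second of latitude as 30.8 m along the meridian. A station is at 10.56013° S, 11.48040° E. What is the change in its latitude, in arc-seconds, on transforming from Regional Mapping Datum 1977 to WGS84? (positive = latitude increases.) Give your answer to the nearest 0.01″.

sin φ = -0.183267, cos φ = 0.983063, sin λ = 0.199033, cos λ = 0.979993.
North component: ΔN = −sin φ cos λ·ΔX − sin φ sin λ·ΔY + cos φ·ΔZ = −(-0.183267)(0.979993)(-463.3) − (-0.183267)(0.199033)(48.8) + (0.983063)(-404.6) = -479.18 m.
1° of latitude spans 3600 × 30.80 = 110880 m, so Δφ = -479.18 / 110880 × 3600 = -15.558″.

Δφ = -15.56″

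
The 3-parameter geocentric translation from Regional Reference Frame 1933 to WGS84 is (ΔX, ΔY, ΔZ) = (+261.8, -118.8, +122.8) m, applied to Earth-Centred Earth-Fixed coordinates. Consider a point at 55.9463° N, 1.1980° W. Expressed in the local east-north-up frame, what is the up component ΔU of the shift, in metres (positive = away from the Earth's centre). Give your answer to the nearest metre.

ΔU = 250 m

At φ = 55.9463°, λ = -1.1980°: sin φ = 0.828513, cos φ = 0.559970, sin λ = -0.020908, cos λ = 0.999781.
ΔU = cos φ cos λ·ΔX + cos φ sin λ·ΔY + sin φ·ΔZ = (0.559970)(0.999781)(261.8) + (0.559970)(-0.020908)(-118.8) + (0.828513)(122.8) = 249.70 m.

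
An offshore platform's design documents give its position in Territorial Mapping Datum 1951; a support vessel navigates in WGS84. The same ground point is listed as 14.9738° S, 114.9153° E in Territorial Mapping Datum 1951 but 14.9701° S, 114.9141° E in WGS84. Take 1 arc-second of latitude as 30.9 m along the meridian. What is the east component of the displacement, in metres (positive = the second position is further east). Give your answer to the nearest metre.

ΔE = -129 m

Δφ = -14.9701° − -14.9738° = +0.0037°; Δλ = 114.9141° − 114.9153° = -0.0012°.
1° of latitude = 3600 × 30.90 = 111240 m.
ΔN = Δφ × 111240 = 411.6 m; ΔE = Δλ × 111240 × cos(-14.9738°) = -0.0012 × 111240 × 0.966044 = -129.0 m.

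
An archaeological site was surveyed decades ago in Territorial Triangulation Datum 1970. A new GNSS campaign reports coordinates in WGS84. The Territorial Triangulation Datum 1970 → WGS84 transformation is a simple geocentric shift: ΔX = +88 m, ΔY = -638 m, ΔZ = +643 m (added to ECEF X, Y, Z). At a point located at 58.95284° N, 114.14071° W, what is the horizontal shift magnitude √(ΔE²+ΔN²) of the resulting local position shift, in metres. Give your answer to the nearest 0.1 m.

367.5 m

At φ = 58.95284°, λ = -114.14071°: sin φ = 0.856743, cos φ = 0.515743, sin λ = -0.912544, cos λ = -0.408979.
ΔE = −sin λ·ΔX + cos λ·ΔY = −(-0.912544)·(88) + (-0.408979)·(-638) = 341.23 m.
ΔN = −sin φ cos λ·ΔX − sin φ sin λ·ΔY + cos φ·ΔZ = −(0.856743)(-0.408979)(88) − (0.856743)(-0.912544)(-638) + (0.515743)(643) = -136.34 m.
Horizontal magnitude = √(ΔE² + ΔN²) = √(341.23² + (-136.34)²) = 367.46 m.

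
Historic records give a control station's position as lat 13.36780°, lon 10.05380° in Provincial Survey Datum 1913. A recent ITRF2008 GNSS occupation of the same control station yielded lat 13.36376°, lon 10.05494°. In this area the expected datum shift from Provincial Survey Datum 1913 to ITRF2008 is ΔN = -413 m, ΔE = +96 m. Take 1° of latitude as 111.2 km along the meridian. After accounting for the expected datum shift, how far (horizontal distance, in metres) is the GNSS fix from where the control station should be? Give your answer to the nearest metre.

Observed coordinate differences: Δφ = -0.00404°, Δλ = +0.00114°.
Converting to metres (1° lat = 111200 m, cos φ = 0.972906): observed ΔN = -449.2 m, observed ΔE = 123.3 m.
Subtracting the expected shift leaves a residual of -449.2 − (-413) = -36.2 m north and 123.3 − (96) = 27.3 m east.
Residual distance = √((-36.2)² + 27.3²) = 45.4 m.

45 m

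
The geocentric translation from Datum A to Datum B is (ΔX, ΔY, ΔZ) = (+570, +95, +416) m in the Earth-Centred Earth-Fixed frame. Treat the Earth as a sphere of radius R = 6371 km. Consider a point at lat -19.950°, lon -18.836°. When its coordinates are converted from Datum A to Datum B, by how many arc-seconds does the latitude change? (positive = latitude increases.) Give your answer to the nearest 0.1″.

sin φ = -0.341200, cos φ = 0.939991, sin λ = -0.322860, cos λ = 0.946447.
North component: ΔN = −sin φ cos λ·ΔX − sin φ sin λ·ΔY + cos φ·ΔZ = −(-0.341200)(0.946447)(570) − (-0.341200)(-0.322860)(95) + (0.939991)(416) = 564.64 m.
1° of latitude spans πR/180 = 111195 m, so Δφ = 564.64 / 111195 × 3600 = 18.281″.

Δφ = 18.3″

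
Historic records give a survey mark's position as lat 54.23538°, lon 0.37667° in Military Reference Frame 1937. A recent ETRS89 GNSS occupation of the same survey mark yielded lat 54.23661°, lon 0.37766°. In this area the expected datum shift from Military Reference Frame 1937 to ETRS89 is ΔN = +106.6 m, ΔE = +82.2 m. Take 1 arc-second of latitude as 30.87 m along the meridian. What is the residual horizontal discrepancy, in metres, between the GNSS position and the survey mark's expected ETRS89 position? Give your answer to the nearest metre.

35 m

Observed coordinate differences: Δφ = +0.00123°, Δλ = +0.00099°.
Converting to metres (1° lat = 111132 m, cos φ = 0.584457): observed ΔN = 136.7 m, observed ΔE = 64.3 m.
Subtracting the expected shift leaves a residual of 136.7 − (106.6) = 30.1 m north and 64.3 − (82.2) = -17.9 m east.
Residual distance = √(30.1² + (-17.9)²) = 35.0 m.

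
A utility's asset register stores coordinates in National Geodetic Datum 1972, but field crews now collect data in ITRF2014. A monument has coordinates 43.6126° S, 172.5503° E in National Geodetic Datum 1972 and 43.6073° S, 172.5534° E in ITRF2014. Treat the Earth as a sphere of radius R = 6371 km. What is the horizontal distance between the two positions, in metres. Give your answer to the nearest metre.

Δφ = -43.6073° − -43.6126° = +0.0053°; Δλ = 172.5534° − 172.5503° = +0.0031°.
1° along a meridian = πR/180 = 111195 m.
ΔN = Δφ × 111195 = 589.3 m; ΔE = Δλ × 111195 × cos(-43.6126°) = +0.0031 × 111195 × 0.724020 = 249.6 m.
Distance = √(ΔE² + ΔN²) = √(249.6² + 589.3²) = 640.0 m.

640 m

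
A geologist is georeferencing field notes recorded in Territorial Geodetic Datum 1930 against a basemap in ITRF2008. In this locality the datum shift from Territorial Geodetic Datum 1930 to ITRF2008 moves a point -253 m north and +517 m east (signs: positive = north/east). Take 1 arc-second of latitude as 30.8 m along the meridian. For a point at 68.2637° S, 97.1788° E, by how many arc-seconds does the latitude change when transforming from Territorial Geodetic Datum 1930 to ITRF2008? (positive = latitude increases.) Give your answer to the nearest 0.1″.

Δφ = -8.2″

1″ of latitude = 30.80 m, so Δφ = -253.0 / 30.80 = -8.214″.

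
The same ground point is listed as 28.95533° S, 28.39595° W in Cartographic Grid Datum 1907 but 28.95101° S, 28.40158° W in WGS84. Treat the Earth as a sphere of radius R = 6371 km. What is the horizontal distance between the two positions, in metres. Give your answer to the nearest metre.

Δφ = -28.95101° − -28.95533° = +0.00432°; Δλ = -28.40158° − -28.39595° = -0.00563°.
1° along a meridian = πR/180 = 111195 m.
ΔN = Δφ × 111195 = 480.4 m; ΔE = Δλ × 111195 × cos(-28.95533°) = -0.00563 × 111195 × 0.874997 = -547.8 m.
Distance = √(ΔE² + ΔN²) = √((-547.8)² + 480.4²) = 728.6 m.

729 m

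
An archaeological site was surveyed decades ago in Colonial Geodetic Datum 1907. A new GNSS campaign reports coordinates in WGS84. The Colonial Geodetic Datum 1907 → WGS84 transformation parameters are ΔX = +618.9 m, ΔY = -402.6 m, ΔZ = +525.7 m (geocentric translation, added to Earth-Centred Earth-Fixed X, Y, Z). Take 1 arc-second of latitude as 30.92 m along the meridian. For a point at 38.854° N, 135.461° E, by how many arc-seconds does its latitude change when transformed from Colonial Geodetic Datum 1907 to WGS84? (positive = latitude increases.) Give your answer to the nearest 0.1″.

Δφ = 27.9″

sin φ = 0.627338, cos φ = 0.778747, sin λ = 0.701395, cos λ = -0.712773.
North component: ΔN = −sin φ cos λ·ΔX − sin φ sin λ·ΔY + cos φ·ΔZ = −(0.627338)(-0.712773)(618.9) − (0.627338)(0.701395)(-402.6) + (0.778747)(525.7) = 863.28 m.
1° of latitude spans 3600 × 30.92 = 111312 m, so Δφ = 863.28 / 111312 × 3600 = 27.920″.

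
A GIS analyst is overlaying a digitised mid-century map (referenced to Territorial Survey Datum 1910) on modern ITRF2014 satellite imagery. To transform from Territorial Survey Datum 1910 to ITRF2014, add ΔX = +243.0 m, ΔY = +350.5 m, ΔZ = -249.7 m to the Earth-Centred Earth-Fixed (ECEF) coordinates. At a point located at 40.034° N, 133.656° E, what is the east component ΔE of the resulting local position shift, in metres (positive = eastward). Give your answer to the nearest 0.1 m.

ΔE = -417.8 m

The local east axis at (φ, λ) is (−sin λ, cos λ, 0), so ΔE = −sin(133.656°)·243.0 + cos(133.656°)·350.5 = -417.77 m.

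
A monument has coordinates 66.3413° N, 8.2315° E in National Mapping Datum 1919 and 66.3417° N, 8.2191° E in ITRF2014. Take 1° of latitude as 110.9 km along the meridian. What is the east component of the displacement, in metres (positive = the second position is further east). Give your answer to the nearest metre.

Δφ = 66.3417° − 66.3413° = +0.0004°; Δλ = 8.2191° − 8.2315° = -0.0124°.
ΔN = Δφ × 110900 = 44.4 m; ΔE = Δλ × 110900 × cos(66.3413°) = -0.0124 × 110900 × 0.401288 = -551.8 m.

ΔE = -552 m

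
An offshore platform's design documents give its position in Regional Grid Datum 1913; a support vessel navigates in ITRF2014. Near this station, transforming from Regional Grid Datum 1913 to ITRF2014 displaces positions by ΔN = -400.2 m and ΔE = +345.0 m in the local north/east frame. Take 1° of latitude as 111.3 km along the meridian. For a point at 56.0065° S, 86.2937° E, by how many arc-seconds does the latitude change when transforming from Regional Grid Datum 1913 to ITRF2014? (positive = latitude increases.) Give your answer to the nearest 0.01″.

Δφ = -12.94″

1° of latitude = 111.3 km, so Δφ = -400.2 / 111300 = -0.0035957° = -12.944″.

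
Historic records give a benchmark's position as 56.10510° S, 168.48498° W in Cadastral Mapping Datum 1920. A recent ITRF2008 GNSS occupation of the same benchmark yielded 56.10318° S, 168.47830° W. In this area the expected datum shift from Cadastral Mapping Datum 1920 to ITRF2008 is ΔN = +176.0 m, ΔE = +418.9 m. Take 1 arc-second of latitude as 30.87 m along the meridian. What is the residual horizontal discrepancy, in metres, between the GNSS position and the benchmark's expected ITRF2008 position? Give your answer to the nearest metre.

38 m

Observed coordinate differences: Δφ = +0.00192°, Δλ = +0.00668°.
Converting to metres (1° lat = 111132 m, cos φ = 0.557671): observed ΔN = 213.4 m, observed ΔE = 414.0 m.
Subtracting the expected shift leaves a residual of 213.4 − (176.0) = 37.4 m north and 414.0 − (418.9) = -4.9 m east.
Residual distance = √(37.4² + (-4.9)²) = 37.7 m.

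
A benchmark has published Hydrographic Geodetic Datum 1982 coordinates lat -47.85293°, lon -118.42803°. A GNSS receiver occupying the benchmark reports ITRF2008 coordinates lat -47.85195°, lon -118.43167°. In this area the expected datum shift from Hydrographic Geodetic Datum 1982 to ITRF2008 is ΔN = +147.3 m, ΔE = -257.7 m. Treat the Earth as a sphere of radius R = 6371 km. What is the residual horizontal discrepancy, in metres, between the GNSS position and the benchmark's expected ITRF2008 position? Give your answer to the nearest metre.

41 m

Observed coordinate differences: Δφ = +0.00098°, Δλ = -0.00364°.
Converting to metres (1° lat = 111195 m, cos φ = 0.671036): observed ΔN = 109.0 m, observed ΔE = -271.6 m.
Subtracting the expected shift leaves a residual of 109.0 − (147.3) = -38.3 m north and -271.6 − (-257.7) = -13.9 m east.
Residual distance = √((-38.3)² + (-13.9)²) = 40.8 m.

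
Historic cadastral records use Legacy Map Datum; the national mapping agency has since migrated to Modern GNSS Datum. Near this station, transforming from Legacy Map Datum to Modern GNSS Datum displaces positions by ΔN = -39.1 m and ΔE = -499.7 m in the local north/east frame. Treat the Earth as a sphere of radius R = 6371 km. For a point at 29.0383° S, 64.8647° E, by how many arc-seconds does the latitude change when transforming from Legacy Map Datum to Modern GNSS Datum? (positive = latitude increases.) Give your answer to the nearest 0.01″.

On a sphere of radius R, 1 rad of latitude = R, so Δφ = ΔN / R = -39.1 / 6371000 = -6.1372e-06 rad = -1.266″.

Δφ = -1.27″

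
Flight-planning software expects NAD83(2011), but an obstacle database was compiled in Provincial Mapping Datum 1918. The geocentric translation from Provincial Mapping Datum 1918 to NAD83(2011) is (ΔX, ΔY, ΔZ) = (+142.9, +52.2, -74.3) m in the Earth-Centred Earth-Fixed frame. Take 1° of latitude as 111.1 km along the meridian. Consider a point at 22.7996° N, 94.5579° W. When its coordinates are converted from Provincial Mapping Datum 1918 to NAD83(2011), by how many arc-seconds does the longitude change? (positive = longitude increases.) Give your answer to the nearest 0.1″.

Δλ = 4.9″

sin φ = 0.387509, cos φ = 0.921866, sin λ = -0.996838, cos λ = -0.079466.
East component: ΔE = −sin λ·ΔX + cos λ·ΔY = −(-0.996838)(142.9) + (-0.079466)(52.2) = 138.30 m.
1° of latitude spans 111100 m; at latitude φ, 1° of longitude spans that × cos φ = 102419.3 m, so Δλ = 138.30 / 102419.3 × 3600 = 4.861″.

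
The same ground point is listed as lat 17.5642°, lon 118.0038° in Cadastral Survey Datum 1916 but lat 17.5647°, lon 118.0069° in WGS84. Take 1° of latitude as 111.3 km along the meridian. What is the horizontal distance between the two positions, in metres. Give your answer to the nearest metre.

334 m

Δφ = 17.5647° − 17.5642° = +0.0005°; Δλ = 118.0069° − 118.0038° = +0.0031°.
ΔN = Δφ × 111300 = 55.6 m; ΔE = Δλ × 111300 × cos(17.5642°) = +0.0031 × 111300 × 0.953379 = 328.9 m.
Distance = √(ΔE² + ΔN²) = √(328.9² + 55.6²) = 333.6 m.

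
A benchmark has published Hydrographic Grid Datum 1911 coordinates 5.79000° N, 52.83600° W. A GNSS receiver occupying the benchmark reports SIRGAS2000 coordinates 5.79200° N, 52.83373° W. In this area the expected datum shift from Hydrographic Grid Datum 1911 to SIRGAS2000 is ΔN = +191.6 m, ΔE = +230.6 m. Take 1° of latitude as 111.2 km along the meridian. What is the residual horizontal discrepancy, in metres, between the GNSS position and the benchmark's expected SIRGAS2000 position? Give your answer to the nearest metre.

Observed coordinate differences: Δφ = +0.00200°, Δλ = +0.00227°.
Converting to metres (1° lat = 111200 m, cos φ = 0.994898): observed ΔN = 222.4 m, observed ΔE = 251.1 m.
Subtracting the expected shift leaves a residual of 222.4 − (191.6) = 30.8 m north and 251.1 − (230.6) = 20.5 m east.
Residual distance = √(30.8² + 20.5²) = 37.0 m.

37 m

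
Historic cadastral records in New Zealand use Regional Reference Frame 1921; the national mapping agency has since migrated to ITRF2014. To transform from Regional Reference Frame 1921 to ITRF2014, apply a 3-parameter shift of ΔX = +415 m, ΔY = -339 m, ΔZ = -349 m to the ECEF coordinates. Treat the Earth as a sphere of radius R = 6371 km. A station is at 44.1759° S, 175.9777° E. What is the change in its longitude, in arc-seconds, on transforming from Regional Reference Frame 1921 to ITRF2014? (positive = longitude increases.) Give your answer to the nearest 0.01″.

sin φ = -0.696863, cos φ = 0.717204, sin λ = 0.070145, cos λ = -0.997537.
East component: ΔE = −sin λ·ΔX + cos λ·ΔY = −(0.070145)(415) + (-0.997537)(-339) = 309.05 m.
1° of latitude spans πR/180 = 111195 m; at latitude φ, 1° of longitude spans that × cos φ = 79749.4 m, so Δλ = 309.05 / 79749.4 × 3600 = 13.951″.

Δλ = 13.95″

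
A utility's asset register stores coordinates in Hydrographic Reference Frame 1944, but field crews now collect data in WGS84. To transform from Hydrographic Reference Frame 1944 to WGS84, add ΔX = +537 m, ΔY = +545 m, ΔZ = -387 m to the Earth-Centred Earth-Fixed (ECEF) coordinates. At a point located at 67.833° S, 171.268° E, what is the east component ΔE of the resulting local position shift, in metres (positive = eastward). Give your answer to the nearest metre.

ΔE = -620 m

The local east axis at (φ, λ) is (−sin λ, cos λ, 0), so ΔE = −sin(171.268°)·537 + cos(171.268°)·545 = -620.21 m.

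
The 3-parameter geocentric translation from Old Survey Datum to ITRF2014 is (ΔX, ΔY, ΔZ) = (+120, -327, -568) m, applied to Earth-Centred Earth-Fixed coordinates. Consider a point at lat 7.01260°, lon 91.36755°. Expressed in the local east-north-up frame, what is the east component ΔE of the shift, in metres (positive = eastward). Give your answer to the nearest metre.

ΔE = -112 m

The local east axis at (φ, λ) is (−sin λ, cos λ, 0), so ΔE = −sin(91.36755°)·120 + cos(91.36755°)·(-327) = -112.16 m.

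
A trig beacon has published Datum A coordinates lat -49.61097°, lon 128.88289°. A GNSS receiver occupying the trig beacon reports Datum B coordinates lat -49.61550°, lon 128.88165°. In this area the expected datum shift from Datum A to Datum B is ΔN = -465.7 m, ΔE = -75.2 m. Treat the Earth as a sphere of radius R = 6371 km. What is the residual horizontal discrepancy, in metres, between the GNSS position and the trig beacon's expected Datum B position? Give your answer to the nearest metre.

41 m

Observed coordinate differences: Δφ = -0.00453°, Δλ = -0.00124°.
Converting to metres (1° lat = 111195 m, cos φ = 0.647974): observed ΔN = -503.7 m, observed ΔE = -89.3 m.
Subtracting the expected shift leaves a residual of -503.7 − (-465.7) = -38.0 m north and -89.3 − (-75.2) = -14.1 m east.
Residual distance = √((-38.0)² + (-14.1)²) = 40.6 m.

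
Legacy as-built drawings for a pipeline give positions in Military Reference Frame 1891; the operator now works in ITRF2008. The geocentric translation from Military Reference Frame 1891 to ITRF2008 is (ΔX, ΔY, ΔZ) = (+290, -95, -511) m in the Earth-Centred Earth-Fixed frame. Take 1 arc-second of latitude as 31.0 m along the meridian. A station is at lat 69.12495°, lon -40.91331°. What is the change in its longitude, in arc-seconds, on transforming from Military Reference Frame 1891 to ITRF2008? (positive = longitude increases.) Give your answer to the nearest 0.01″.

Δλ = 10.69″

sin φ = 0.934360, cos φ = 0.356331, sin λ = -0.654916, cos λ = 0.755701.
East component: ΔE = −sin λ·ΔX + cos λ·ΔY = −(-0.654916)(290) + (0.755701)(-95) = 118.13 m.
1° of latitude spans 3600 × 31.00 = 111600 m; at latitude φ, 1° of longitude spans that × cos φ = 39766.6 m, so Δλ = 118.13 / 39766.6 × 3600 = 10.694″.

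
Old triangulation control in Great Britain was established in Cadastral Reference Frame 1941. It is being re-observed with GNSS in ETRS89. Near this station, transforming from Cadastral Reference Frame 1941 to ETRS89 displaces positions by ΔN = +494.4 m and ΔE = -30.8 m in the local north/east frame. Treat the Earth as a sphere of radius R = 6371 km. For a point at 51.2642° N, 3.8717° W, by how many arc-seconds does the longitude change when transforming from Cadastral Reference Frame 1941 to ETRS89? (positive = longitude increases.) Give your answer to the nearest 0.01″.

At latitude 51.2642°, cos φ = 0.625730.
One radian of longitude at latitude φ spans R cos φ, so Δλ = ΔE / (R cos φ) = -30.8 / (6371000 × 0.625730) = -7.7260e-06 rad = -1.594″.

Δλ = -1.59″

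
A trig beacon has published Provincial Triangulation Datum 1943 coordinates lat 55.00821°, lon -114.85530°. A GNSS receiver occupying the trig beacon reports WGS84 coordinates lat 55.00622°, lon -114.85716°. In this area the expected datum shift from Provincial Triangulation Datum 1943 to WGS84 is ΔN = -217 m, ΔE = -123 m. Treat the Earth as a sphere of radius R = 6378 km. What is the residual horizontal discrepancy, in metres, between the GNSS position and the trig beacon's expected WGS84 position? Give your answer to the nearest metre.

Observed coordinate differences: Δφ = -0.00199°, Δλ = -0.00186°.
Converting to metres (1° lat = 111317 m, cos φ = 0.573459): observed ΔN = -221.5 m, observed ΔE = -118.7 m.
Subtracting the expected shift leaves a residual of -221.5 − (-217) = -4.5 m north and -118.7 − (-123) = 4.3 m east.
Residual distance = √((-4.5)² + 4.3²) = 6.2 m.

6 m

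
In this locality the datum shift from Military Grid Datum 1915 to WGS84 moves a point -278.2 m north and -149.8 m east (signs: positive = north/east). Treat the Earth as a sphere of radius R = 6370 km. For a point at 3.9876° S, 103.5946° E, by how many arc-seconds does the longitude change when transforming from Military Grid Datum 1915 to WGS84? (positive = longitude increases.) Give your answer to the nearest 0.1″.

Δλ = -4.9″

At latitude -3.9876°, cos φ = 0.997579.
One radian of longitude at latitude φ spans R cos φ, so Δλ = ΔE / (R cos φ) = -149.8 / (6370000 × 0.997579) = -2.3574e-05 rad = -4.862″.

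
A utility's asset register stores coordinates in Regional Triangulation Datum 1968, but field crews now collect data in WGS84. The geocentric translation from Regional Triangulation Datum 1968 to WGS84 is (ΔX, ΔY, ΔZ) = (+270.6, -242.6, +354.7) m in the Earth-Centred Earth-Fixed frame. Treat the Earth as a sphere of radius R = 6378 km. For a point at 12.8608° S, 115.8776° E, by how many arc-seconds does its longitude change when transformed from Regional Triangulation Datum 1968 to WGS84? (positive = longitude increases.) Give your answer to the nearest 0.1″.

Δλ = -4.6″

sin φ = -0.222583, cos φ = 0.974914, sin λ = 0.899728, cos λ = -0.436450.
East component: ΔE = −sin λ·ΔX + cos λ·ΔY = −(0.899728)(270.6) + (-0.436450)(-242.6) = -137.58 m.
1° of latitude spans πR/180 = 111317 m; at latitude φ, 1° of longitude spans that × cos φ = 108524.6 m, so Δλ = -137.58 / 108524.6 × 3600 = -4.564″.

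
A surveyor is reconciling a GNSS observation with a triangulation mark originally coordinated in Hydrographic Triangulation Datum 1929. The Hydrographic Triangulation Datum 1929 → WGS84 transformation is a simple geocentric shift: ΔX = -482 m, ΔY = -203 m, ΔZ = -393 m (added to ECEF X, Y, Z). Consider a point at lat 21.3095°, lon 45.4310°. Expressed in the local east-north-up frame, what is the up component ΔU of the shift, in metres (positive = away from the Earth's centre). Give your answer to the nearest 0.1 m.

ΔU = -592.7 m

The local up (radial) axis is (cos φ cos λ, cos φ sin λ, sin φ), giving ΔU = -315.126 − 134.731 − 142.818 = -592.68 m.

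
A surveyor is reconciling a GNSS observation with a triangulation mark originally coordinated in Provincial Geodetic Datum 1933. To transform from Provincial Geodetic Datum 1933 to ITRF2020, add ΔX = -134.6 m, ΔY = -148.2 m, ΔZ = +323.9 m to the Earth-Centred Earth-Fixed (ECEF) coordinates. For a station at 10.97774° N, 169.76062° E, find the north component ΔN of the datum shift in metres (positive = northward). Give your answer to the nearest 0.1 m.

ΔN = 297.8 m

At φ = 10.97774°, λ = 169.76062°: sin φ = 0.190428, cos φ = 0.981701, sin λ = 0.177761, cos λ = -0.984074.
ΔN = −sin φ cos λ·ΔX − sin φ sin λ·ΔY + cos φ·ΔZ = −(0.190428)(-0.984074)(-134.6) − (0.190428)(0.177761)(-148.2) + (0.981701)(323.9) = 297.77 m.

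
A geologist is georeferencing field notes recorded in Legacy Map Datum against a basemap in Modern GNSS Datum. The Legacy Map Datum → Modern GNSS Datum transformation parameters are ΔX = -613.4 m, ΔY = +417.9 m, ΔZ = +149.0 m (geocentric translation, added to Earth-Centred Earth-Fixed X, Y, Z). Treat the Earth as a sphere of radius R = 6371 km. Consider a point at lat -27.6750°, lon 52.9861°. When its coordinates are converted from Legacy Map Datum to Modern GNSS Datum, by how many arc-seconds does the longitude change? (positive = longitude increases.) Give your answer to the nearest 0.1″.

Δλ = 27.1″

sin φ = -0.464456, cos φ = 0.885596, sin λ = 0.798489, cos λ = 0.602009.
East component: ΔE = −sin λ·ΔX + cos λ·ΔY = −(0.798489)(-613.4) + (0.602009)(417.9) = 741.37 m.
1° of latitude spans πR/180 = 111195 m; at latitude φ, 1° of longitude spans that × cos φ = 98473.8 m, so Δλ = 741.37 / 98473.8 × 3600 = 27.103″.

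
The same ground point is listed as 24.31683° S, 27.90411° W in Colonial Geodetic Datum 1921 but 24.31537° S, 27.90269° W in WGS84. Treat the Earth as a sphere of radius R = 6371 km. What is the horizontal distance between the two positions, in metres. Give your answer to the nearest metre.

217 m

Δφ = -24.31537° − -24.31683° = +0.00146°; Δλ = -27.90269° − -27.90411° = +0.00142°.
1° along a meridian = πR/180 = 111195 m.
ΔN = Δφ × 111195 = 162.3 m; ΔE = Δλ × 111195 × cos(-24.31683°) = +0.00142 × 111195 × 0.911282 = 143.9 m.
Distance = √(ΔE² + ΔN²) = √(143.9² + 162.3²) = 216.9 m.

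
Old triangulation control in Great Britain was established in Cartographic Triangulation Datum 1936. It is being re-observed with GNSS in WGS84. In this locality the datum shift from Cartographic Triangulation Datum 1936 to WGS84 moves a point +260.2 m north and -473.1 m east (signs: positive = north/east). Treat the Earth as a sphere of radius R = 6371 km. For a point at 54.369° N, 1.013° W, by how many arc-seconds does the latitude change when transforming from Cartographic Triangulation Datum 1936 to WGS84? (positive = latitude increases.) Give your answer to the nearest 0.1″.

Δφ = 8.4″

On a sphere of radius R, 1 rad of latitude = R, so Δφ = ΔN / R = 260.2 / 6371000 = 4.0841e-05 rad = 8.424″.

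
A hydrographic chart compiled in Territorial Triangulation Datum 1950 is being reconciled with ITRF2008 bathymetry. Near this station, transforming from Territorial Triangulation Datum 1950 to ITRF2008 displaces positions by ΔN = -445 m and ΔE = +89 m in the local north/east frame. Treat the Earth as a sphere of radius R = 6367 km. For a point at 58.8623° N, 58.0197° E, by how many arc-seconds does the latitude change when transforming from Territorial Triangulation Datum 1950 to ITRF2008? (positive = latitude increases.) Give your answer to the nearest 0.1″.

On a sphere of radius R, 1 rad of latitude = R, so Δφ = ΔN / R = -445.0 / 6367000 = -6.9892e-05 rad = -14.416″.

Δφ = -14.4″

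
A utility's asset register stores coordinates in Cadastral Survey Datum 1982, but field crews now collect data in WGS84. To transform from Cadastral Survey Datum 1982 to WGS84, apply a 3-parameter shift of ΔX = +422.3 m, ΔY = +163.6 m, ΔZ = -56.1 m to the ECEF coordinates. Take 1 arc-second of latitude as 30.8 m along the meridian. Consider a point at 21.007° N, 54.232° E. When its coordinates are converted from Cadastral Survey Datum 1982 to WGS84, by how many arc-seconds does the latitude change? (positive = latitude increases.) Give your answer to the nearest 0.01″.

Δφ = -6.12″

sin φ = 0.358482, cos φ = 0.933537, sin λ = 0.811390, cos λ = 0.584505.
North component: ΔN = −sin φ cos λ·ΔX − sin φ sin λ·ΔY + cos φ·ΔZ = −(0.358482)(0.584505)(422.3) − (0.358482)(0.811390)(163.6) + (0.933537)(-56.1) = -188.44 m.
1° of latitude spans 3600 × 30.80 = 110880 m, so Δφ = -188.44 / 110880 × 3600 = -6.118″.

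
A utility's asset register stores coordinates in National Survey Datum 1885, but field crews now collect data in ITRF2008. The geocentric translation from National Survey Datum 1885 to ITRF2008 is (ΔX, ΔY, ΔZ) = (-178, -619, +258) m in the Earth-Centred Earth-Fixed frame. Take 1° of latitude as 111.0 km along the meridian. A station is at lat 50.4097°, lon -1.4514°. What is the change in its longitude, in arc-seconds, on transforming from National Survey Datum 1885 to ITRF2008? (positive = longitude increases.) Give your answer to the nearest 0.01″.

sin φ = 0.770621, cos φ = 0.637294, sin λ = -0.025329, cos λ = 0.999679.
East component: ΔE = −sin λ·ΔX + cos λ·ΔY = −(-0.025329)(-178) + (0.999679)(-619) = -623.31 m.
1° of latitude spans 111000 m; at latitude φ, 1° of longitude spans that × cos φ = 70739.6 m, so Δλ = -623.31 / 70739.6 × 3600 = -31.721″.

Δλ = -31.72″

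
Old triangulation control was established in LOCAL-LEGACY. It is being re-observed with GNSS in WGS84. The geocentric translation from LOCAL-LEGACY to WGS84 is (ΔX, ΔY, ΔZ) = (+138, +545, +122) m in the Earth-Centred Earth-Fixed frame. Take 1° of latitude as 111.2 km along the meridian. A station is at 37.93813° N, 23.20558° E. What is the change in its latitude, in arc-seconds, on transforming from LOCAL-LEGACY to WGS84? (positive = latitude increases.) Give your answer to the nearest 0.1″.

Δφ = -3.7″

sin φ = 0.614810, cos φ = 0.788675, sin λ = 0.394031, cos λ = 0.919097.
North component: ΔN = −sin φ cos λ·ΔX − sin φ sin λ·ΔY + cos φ·ΔZ = −(0.614810)(0.919097)(138) − (0.614810)(0.394031)(545) + (0.788675)(122) = -113.79 m.
1° of latitude spans 111200 m, so Δφ = -113.79 / 111200 × 3600 = -3.684″.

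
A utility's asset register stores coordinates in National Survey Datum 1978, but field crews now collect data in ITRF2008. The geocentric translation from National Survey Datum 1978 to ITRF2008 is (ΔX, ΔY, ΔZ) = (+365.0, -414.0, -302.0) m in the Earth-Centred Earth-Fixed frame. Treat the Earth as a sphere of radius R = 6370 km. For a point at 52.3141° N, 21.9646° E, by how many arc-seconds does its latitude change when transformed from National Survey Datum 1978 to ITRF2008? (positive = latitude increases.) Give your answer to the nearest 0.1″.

Δφ = -10.7″

sin φ = 0.791374, cos φ = 0.611332, sin λ = 0.374034, cos λ = 0.927415.
North component: ΔN = −sin φ cos λ·ΔX − sin φ sin λ·ΔY + cos φ·ΔZ = −(0.791374)(0.927415)(365.0) − (0.791374)(0.374034)(-414.0) + (0.611332)(-302.0) = -329.96 m.
1° of latitude spans πR/180 = 111177 m, so Δφ = -329.96 / 111177 × 3600 = -10.684″.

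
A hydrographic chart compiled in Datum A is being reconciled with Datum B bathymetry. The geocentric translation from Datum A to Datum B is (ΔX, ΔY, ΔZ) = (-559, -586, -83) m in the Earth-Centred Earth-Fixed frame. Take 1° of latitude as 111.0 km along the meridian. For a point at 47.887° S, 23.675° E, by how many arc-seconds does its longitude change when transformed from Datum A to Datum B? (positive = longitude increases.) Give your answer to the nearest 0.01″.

sin φ = -0.741824, cos φ = 0.670595, sin λ = 0.401548, cos λ = 0.915838.
East component: ΔE = −sin λ·ΔX + cos λ·ΔY = −(0.401548)(-559) + (0.915838)(-586) = -312.22 m.
1° of latitude spans 111000 m; at latitude φ, 1° of longitude spans that × cos φ = 74436.0 m, so Δλ = -312.22 / 74436.0 × 3600 = -15.100″.

Δλ = -15.10″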